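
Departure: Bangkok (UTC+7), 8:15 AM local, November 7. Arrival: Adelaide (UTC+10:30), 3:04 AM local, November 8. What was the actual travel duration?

15 hours 19 minutes

Departure in UTC: 8:15 AM − 7:00 = 1:15 AM on Nov 7.
Arrival in UTC: 3:04 AM − 10:30 = 4:34 PM on Nov 7.
Elapsed = 4:34 PM − 1:15 AM = 15 hours 19 minutes.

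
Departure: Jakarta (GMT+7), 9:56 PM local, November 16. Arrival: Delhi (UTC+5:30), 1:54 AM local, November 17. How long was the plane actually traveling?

Departure in UTC: 9:56 PM − 7:00 = 2:56 PM on Nov 16.
Arrival in UTC: 1:54 AM − 5:30 = 8:24 PM on Nov 16.
Elapsed = 8:24 PM − 2:56 PM = 5 hours 28 minutes.

5 hours 28 minutes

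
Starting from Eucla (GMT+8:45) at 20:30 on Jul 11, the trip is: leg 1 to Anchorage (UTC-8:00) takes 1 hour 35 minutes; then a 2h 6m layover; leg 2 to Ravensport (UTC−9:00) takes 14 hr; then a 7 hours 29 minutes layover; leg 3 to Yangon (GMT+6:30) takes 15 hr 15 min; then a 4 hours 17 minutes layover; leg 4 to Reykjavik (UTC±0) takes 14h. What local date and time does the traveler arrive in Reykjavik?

22:27 on July 13

Convert departure to UTC: 20:30 − 8:45 = 11:45 UTC on Jul 11.
Add 1 hour and 35 minutes leg 1 → 13:20 UTC.
Add 2 hours and 6 minutes layover in Anchorage → 15:26 UTC.
Add 14 hours leg 2 → 05:26 UTC (Jul 12).
Add 7 hours and 29 minutes layover in Ravensport → 12:55 UTC.
Add 15 hours 15 minutes leg 3 → 04:10 UTC (Jul 13).
Add 4 hours and 17 minutes layover in Yangon → 08:27 UTC.
Add 14 hours leg 4 → 22:27 UTC.
Reykjavik is UTC+0, so local arrival is the same: 22:27 on Jul 13.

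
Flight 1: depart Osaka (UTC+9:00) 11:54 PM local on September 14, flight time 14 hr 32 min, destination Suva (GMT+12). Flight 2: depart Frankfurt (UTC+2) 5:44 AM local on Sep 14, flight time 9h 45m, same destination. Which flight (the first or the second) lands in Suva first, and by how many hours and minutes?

Flight 1 in UTC: 11:54 PM − 9:00 = 2:54 PM on Sep 14.
+14 hours 32 minutes → arrive 5:26 AM UTC on Sep 15.
Flight 2 in UTC: 5:44 AM − 2:00 = 3:44 AM on Sep 14.
+9 hours and 45 minutes → arrive 1:29 PM UTC on Sep 14.
Flight 2 lands earlier by 15 hours 57 minutes.

the second, by 15 hours 57 minutes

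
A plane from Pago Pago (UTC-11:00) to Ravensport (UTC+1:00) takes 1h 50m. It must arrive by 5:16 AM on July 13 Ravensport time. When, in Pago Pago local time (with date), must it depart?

Target arrival in UTC: 5:16 AM − 1:00 = 4:16 AM on Jul 13.
Subtract 1 hour 50 minutes → departure 2:26 AM UTC on Jul 13.
Pago Pago is UTC−11:00: 2:26 AM − 11:00 = 3:26 PM on Jul 12.

3:26 PM on Jul 12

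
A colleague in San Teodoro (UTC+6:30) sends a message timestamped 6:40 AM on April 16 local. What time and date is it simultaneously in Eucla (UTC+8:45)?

8:55 AM on April 16

In UTC: 6:40 AM − 6:30 = 12:10 AM on Apr 16.
Eucla is UTC+8:45: 12:10 AM + 8:45 = 8:55 AM on Apr 16.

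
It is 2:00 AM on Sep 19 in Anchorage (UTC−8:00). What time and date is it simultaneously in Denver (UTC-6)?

Denver is 2:00 ahead of Anchorage.
Shift by the zone difference: 2:00 AM + 2:00 = 4:00 AM on Sep 19 in Denver.

4:00 AM on September 19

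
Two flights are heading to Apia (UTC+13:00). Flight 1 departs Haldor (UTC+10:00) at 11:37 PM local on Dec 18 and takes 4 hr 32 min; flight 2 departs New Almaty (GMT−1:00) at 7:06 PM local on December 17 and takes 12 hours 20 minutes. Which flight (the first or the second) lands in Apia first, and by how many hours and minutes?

Flight 1 in UTC: 11:37 PM − 10:00 = 1:37 PM on Dec 18.
+4 hours 32 minutes → arrive 6:09 PM UTC on Dec 18.
Flight 2 in UTC: 7:06 PM + 1:00 = 8:06 PM on Dec 17.
+12 hours 20 minutes → arrive 8:26 AM UTC on Dec 18.
Flight 2 lands earlier by 9 hours 43 minutes.

the second, by 9 hours 43 minutes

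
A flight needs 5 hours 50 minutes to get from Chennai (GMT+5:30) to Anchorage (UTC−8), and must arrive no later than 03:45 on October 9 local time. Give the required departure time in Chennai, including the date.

11:25 on Oct 9

Target arrival in UTC: 03:45 + 8:00 = 11:45 on Oct 9.
Subtract 5 hours and 50 minutes → departure 05:55 UTC on Oct 9.
Chennai is UTC+5:30: 05:55 + 5:30 = 11:25 on Oct 9.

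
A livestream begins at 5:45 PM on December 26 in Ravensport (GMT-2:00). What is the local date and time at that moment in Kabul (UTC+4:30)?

12:15 AM on Dec 27

Kabul is 6:30 ahead of Ravensport.
Shift by the zone difference: 5:45 PM + 6:30 = 12:15 AM on Dec 27 in Kabul.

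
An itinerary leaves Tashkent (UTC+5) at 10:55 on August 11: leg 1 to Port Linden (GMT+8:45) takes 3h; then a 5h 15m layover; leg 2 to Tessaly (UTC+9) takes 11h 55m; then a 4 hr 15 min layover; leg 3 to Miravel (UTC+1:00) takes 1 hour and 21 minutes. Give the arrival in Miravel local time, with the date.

08:41 on August 12

Convert departure to UTC: 10:55 − 5:00 = 05:55 UTC on Aug 11.
Add 3 hours leg 1 → 08:55 UTC.
Add 5 hours 15 minutes layover in Port Linden → 14:10 UTC.
Add 11 hours and 55 minutes leg 2 → 02:05 UTC (Aug 12).
Add 4 hours 15 minutes layover in Tessaly → 06:20 UTC.
Add 1 hour and 21 minutes leg 3 → 07:41 UTC.
Miravel is UTC+1:00, so local arrival = 07:41 + 1:00 = 08:41 on Aug 12.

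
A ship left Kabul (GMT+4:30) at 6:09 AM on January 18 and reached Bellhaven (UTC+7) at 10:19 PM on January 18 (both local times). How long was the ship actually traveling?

Bellhaven is 2:30 ahead of Kabul.
Clock-face elapsed time (ignoring zones) is 16 hours 10 minutes.
Actual elapsed = 16 hours 10 minutes − 2:30 = 13 hours 40 minutes.

13 hours 40 minutes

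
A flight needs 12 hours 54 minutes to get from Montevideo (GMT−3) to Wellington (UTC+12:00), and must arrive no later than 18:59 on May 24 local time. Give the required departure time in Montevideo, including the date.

Target arrival in UTC: 18:59 − 12:00 = 06:59 on May 24.
Subtract 12 hours 54 minutes → departure 18:05 UTC on May 23.
Montevideo is UTC−3:00: 18:05 − 3:00 = 15:05 on May 23.

15:05 on May 23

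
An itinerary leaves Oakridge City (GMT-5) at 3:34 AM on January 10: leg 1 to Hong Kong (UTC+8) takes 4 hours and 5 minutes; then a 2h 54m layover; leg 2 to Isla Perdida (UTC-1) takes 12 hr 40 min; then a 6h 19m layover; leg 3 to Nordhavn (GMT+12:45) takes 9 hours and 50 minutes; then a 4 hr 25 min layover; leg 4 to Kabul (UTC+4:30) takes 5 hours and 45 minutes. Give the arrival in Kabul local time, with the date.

Convert departure to UTC: 3:34 AM + 5:00 = 8:34 AM UTC on Jan 10.
Add 4 hours and 5 minutes leg 1 → 12:39 PM UTC.
Add 2 hours and 54 minutes layover in Hong Kong → 3:33 PM UTC.
Add 12 hours and 40 minutes leg 2 → 4:13 AM UTC (Jan 11).
Add 6 hours 19 minutes layover in Isla Perdida → 10:32 AM UTC.
Add 9 hours 50 minutes leg 3 → 8:22 PM UTC.
Add 4 hours and 25 minutes layover in Nordhavn → 12:47 AM UTC (Jan 12).
Add 5 hours and 45 minutes leg 4 → 6:32 AM UTC.
Kabul is UTC+4:30, so local arrival = 6:32 AM + 4:30 = 11:02 AM on Jan 12.

11:02 AM on January 12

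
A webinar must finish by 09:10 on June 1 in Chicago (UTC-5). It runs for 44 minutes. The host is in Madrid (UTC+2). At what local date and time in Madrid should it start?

15:26 on June 1

Target end time in UTC: 09:10 + 5:00 = 14:10 on Jun 1.
Subtract 44 minutes → start 13:26 UTC on Jun 1.
Madrid is UTC+2:00: 13:26 + 2:00 = 15:26 on Jun 1.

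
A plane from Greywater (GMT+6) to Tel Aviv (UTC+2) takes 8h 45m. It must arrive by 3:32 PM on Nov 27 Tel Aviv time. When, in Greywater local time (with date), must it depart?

10:47 AM on Nov 27

Target arrival in UTC: 3:32 PM − 2:00 = 1:32 PM on Nov 27.
Subtract 8 hours and 45 minutes → departure 4:47 AM UTC on Nov 27.
Greywater is UTC+6:00: 4:47 AM + 6:00 = 10:47 AM on Nov 27.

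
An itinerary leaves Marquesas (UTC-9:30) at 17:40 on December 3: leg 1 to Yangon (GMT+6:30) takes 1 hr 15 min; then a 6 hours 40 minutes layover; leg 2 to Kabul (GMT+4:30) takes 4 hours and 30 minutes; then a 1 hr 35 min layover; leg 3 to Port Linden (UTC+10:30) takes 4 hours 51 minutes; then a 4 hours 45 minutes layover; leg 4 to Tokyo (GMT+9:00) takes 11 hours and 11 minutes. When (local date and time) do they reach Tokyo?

22:57 on December 5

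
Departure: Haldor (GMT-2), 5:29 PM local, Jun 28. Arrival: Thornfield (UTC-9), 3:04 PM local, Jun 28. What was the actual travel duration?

Thornfield is 7:00 behind Haldor.
Clock-face elapsed time (ignoring zones) is −2 hours 25 minutes.
Actual elapsed = −2 hours 25 minutes + 7:00 = 4 hours 35 minutes.

4 hours 35 minutes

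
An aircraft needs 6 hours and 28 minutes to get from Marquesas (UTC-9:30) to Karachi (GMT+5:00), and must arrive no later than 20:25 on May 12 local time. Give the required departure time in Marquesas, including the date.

Target arrival in UTC: 20:25 − 5:00 = 15:25 on May 12.
Subtract 6 hours and 28 minutes → departure 08:57 UTC on May 12.
Marquesas is UTC−9:30: 08:57 − 9:30 = 23:27 on May 11.

23:27 on May 11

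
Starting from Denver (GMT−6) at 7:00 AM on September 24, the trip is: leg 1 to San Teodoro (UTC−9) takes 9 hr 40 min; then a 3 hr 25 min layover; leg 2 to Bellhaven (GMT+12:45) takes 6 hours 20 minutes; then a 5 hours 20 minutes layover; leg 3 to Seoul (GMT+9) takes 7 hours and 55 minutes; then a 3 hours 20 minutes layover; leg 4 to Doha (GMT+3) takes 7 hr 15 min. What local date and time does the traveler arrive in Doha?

11:15 AM on September 26

Convert departure to UTC: 7:00 AM + 6:00 = 1:00 PM UTC on Sep 24.
Add 9 hours 40 minutes leg 1 → 10:40 PM UTC.
Add 3 hours and 25 minutes layover in San Teodoro → 2:05 AM UTC (Sep 25).
Add 6 hours and 20 minutes leg 2 → 8:25 AM UTC.
Add 5 hours and 20 minutes layover in Bellhaven → 1:45 PM UTC.
Add 7 hours 55 minutes leg 3 → 9:40 PM UTC.
Add 3 hours 20 minutes layover in Seoul → 1:00 AM UTC (Sep 26).
Add 7 hours and 15 minutes leg 4 → 8:15 AM UTC.
Doha is UTC+3:00, so local arrival = 8:15 AM + 3:00 = 11:15 AM on Sep 26.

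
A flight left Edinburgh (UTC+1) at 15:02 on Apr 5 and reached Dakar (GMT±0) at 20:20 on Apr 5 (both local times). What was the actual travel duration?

6 hours 18 minutes

Departure in UTC: 15:02 − 1:00 = 14:02 on Apr 5.
Arrival is already UTC: 20:20 on Apr 5.
Elapsed = 20:20 − 14:02 = 6 hours 18 minutes.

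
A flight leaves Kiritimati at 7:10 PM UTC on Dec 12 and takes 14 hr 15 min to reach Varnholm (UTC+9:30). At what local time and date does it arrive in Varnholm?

Departure is given in UTC: 7:10 PM on Dec 12.
Add 14 hours 15 minutes → 9:25 AM UTC (Dec 13).
Varnholm is UTC+9:30: 9:25 AM + 9:30 = 6:55 PM on Dec 13.

6:55 PM on December 13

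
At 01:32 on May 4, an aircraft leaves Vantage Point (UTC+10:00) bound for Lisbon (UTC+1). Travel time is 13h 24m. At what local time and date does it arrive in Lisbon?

Lisbon is 9:00 behind Vantage Point.
After 13 hours and 24 minutes it is 14:56 in Vantage Point.
Shift by the zone difference: 14:56 − 9:00 = 05:56 on May 4 in Lisbon.

05:56 on May 4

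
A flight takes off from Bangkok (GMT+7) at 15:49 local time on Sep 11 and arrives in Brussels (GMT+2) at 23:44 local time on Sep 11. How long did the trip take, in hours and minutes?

12 hours 55 minutes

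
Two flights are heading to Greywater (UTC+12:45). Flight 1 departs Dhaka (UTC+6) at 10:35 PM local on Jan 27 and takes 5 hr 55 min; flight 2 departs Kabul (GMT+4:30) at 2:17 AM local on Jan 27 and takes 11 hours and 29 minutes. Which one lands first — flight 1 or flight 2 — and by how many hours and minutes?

the second, by 13 hours 14 minutes

Flight 1 in UTC: 10:35 PM − 6:00 = 4:35 PM on Jan 27.
+5 hours 55 minutes → arrive 10:30 PM UTC on Jan 27.
Flight 2 in UTC: 2:17 AM − 4:30 = 9:47 PM on Jan 26.
+11 hours 29 minutes → arrive 9:16 AM UTC on Jan 27.
Flight 2 lands earlier by 13 hours 14 minutes.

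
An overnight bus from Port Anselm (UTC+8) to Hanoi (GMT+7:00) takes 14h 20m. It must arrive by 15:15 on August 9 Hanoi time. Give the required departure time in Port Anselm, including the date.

01:55 on August 9

Target arrival in UTC: 15:15 − 7:00 = 08:15 on Aug 9.
Subtract 14 hours and 20 minutes → departure 17:55 UTC on Aug 8.
Port Anselm is UTC+8:00: 17:55 + 8:00 = 01:55 on Aug 9.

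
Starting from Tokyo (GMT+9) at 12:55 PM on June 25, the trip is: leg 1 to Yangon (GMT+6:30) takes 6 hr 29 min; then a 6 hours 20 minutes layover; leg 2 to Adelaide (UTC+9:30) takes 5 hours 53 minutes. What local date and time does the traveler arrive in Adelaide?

Convert departure to UTC: 12:55 PM − 9:00 = 3:55 AM UTC on Jun 25.
Add 6 hours and 29 minutes leg 1 → 10:24 AM UTC.
Add 6 hours and 20 minutes layover in Yangon → 4:44 PM UTC.
Add 5 hours and 53 minutes leg 2 → 10:37 PM UTC.
Adelaide is UTC+9:30, so local arrival = 10:37 PM + 9:30 = 8:07 AM on Jun 26.

8:07 AM on June 26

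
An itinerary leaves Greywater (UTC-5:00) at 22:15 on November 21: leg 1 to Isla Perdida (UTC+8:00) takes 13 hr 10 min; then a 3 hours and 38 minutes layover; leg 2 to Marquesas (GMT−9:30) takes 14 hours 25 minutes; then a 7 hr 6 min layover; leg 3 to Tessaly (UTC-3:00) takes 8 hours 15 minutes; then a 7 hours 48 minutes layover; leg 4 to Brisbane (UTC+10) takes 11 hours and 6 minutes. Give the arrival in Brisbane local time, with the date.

06:43 on November 25

Convert departure to UTC: 22:15 + 5:00 = 03:15 UTC on Nov 22.
Add 13 hours and 10 minutes leg 1 → 16:25 UTC.
Add 3 hours and 38 minutes layover in Isla Perdida → 20:03 UTC.
Add 14 hours 25 minutes leg 2 → 10:28 UTC (Nov 23).
Add 7 hours and 6 minutes layover in Marquesas → 17:34 UTC.
Add 8 hours 15 minutes leg 3 → 01:49 UTC (Nov 24).
Add 7 hours 48 minutes layover in Tessaly → 09:37 UTC.
Add 11 hours and 6 minutes leg 4 → 20:43 UTC.
Brisbane is UTC+10:00, so local arrival = 20:43 + 10:00 = 06:43 on Nov 25.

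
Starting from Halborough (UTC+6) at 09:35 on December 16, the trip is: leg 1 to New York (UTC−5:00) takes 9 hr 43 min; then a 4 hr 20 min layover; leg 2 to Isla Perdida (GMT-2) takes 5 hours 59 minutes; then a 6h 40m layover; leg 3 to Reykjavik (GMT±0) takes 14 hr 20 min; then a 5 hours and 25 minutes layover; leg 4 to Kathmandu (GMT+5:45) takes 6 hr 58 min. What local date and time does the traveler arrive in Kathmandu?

14:45 on December 18

Convert departure to UTC: 09:35 − 6:00 = 03:35 UTC on Dec 16.
Add 9 hours 43 minutes leg 1 → 13:18 UTC.
Add 4 hours 20 minutes layover in New York → 17:38 UTC.
Add 5 hours and 59 minutes leg 2 → 23:37 UTC.
Add 6 hours 40 minutes layover in Isla Perdida → 06:17 UTC (Dec 17).
Add 14 hours and 20 minutes leg 3 → 20:37 UTC.
Add 5 hours and 25 minutes layover in Reykjavik → 02:02 UTC (Dec 18).
Add 6 hours and 58 minutes leg 4 → 09:00 UTC.
Kathmandu is UTC+5:45, so local arrival = 09:00 + 5:45 = 14:45 on Dec 18.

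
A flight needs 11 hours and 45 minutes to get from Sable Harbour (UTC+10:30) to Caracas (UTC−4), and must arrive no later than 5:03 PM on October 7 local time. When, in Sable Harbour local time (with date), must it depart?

7:48 PM on October 7

Target arrival in UTC: 5:03 PM + 4:00 = 9:03 PM on Oct 7.
Subtract 11 hours and 45 minutes → departure 9:18 AM UTC on Oct 7.
Sable Harbour is UTC+10:30: 9:18 AM + 10:30 = 7:48 PM on Oct 7.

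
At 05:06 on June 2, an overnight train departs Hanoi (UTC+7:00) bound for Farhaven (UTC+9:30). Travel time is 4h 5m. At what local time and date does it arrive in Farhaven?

Farhaven is 2:30 ahead of Hanoi.
After 4 hours and 5 minutes it is 09:11 in Hanoi.
Shift by the zone difference: 09:11 + 2:30 = 11:41 on Jun 2 in Farhaven.

11:41 on June 2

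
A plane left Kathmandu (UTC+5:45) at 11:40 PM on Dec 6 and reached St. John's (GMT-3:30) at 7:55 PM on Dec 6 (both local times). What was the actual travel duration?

Departure in UTC: 11:40 PM − 5:45 = 5:55 PM on Dec 6.
Arrival in UTC: 7:55 PM + 3:30 = 11:25 PM on Dec 6.
Elapsed = 11:25 PM − 5:55 PM = 5 hours 30 minutes.

5 hours 30 minutes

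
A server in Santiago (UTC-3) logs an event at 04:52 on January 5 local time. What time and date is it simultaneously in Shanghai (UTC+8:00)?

15:52 on Jan 5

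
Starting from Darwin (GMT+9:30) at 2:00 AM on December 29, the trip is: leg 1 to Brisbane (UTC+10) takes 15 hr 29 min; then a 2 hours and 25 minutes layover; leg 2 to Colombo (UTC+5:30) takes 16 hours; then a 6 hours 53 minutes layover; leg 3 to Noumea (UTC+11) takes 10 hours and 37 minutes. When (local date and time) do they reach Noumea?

Convert departure to UTC: 2:00 AM − 9:30 = 4:30 PM UTC on Dec 28.
Add 15 hours 29 minutes leg 1 → 7:59 AM UTC (Dec 29).
Add 2 hours and 25 minutes layover in Brisbane → 10:24 AM UTC.
Add 16 hours leg 2 → 2:24 AM UTC (Dec 30).
Add 6 hours 53 minutes layover in Colombo → 9:17 AM UTC.
Add 10 hours 37 minutes leg 3 → 7:54 PM UTC.
Noumea is UTC+11:00, so local arrival = 7:54 PM + 11:00 = 6:54 AM on Dec 31.

6:54 AM on December 31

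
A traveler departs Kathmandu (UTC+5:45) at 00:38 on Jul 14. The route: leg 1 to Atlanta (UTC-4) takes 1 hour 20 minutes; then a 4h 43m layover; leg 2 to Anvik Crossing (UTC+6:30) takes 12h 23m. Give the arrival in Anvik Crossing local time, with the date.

Convert departure to UTC: 00:38 − 5:45 = 18:53 UTC on Jul 13.
Add 1 hour and 20 minutes leg 1 → 20:13 UTC.
Add 4 hours 43 minutes layover in Atlanta → 00:56 UTC (Jul 14).
Add 12 hours and 23 minutes leg 2 → 13:19 UTC.
Anvik Crossing is UTC+6:30, so local arrival = 13:19 + 6:30 = 19:49 on Jul 14.

19:49 on Jul 14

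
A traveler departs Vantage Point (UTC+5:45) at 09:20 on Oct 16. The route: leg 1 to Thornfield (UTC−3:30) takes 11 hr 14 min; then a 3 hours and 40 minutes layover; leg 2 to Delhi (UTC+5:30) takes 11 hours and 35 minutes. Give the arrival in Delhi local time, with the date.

Convert departure to UTC: 09:20 − 5:45 = 03:35 UTC on Oct 16.
Add 11 hours 14 minutes leg 1 → 14:49 UTC.
Add 3 hours 40 minutes layover in Thornfield → 18:29 UTC.
Add 11 hours 35 minutes leg 2 → 06:04 UTC (Oct 17).
Delhi is UTC+5:30, so local arrival = 06:04 + 5:30 = 11:34 on Oct 17.

11:34 on October 17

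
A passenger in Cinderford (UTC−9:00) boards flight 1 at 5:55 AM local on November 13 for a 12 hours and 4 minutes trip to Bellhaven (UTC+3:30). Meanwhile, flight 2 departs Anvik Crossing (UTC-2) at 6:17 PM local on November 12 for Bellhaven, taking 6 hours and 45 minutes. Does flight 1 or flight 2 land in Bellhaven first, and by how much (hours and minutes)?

the second, by 23 hours 57 minutes

Flight 1 in UTC: 5:55 AM + 9:00 = 2:55 PM on Nov 13.
+12 hours 4 minutes → arrive 2:59 AM UTC on Nov 14.
Flight 2 in UTC: 6:17 PM + 2:00 = 8:17 PM on Nov 12.
+6 hours and 45 minutes → arrive 3:02 AM UTC on Nov 13.
Flight 2 lands earlier by 23 hours 57 minutes.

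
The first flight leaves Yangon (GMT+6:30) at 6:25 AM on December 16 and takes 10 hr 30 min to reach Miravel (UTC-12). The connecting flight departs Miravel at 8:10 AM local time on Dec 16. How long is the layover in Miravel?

9 hours 45 minutes

Convert departure to UTC: 6:25 AM − 6:30 = 11:55 PM UTC on Dec 15.
Add 10 hours 30 minutes flight time → 10:25 AM UTC (Dec 16).
Miravel is UTC−12:00, so local arrival = 10:25 AM − 12:00 = 10:25 PM on Dec 15.
Layover = 8:10 AM − 10:25 PM (+1 day) = 9 hours 45 minutes.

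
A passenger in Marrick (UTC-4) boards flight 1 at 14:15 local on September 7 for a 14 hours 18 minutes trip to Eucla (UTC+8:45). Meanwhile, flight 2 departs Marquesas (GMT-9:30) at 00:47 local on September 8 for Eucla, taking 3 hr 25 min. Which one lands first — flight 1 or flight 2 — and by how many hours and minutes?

Flight 1 in UTC: 14:15 + 4:00 = 18:15 on Sep 7.
+14 hours 18 minutes → arrive 08:33 UTC on Sep 8.
Flight 2 in UTC: 00:47 + 9:30 = 10:17 on Sep 8.
+3 hours and 25 minutes → arrive 13:42 UTC on Sep 8.
Flight 1 lands earlier by 5 hours 9 minutes.

the first, by 5 hours 9 minutes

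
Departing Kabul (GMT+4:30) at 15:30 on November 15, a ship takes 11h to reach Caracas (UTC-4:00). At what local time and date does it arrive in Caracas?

Convert departure to UTC: 15:30 − 4:30 = 11:00 UTC on Nov 15.
Add 11 hours travel time → 22:00 UTC.
Caracas is UTC−4:00, so local arrival = 22:00 − 4:00 = 18:00 on Nov 15.

18:00 on November 15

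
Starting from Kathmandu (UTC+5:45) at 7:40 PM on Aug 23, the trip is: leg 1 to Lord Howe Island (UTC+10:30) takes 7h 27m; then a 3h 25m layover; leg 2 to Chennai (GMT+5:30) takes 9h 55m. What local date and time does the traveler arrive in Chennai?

Convert departure to UTC: 7:40 PM − 5:45 = 1:55 PM UTC on Aug 23.
Add 7 hours 27 minutes leg 1 → 9:22 PM UTC.
Add 3 hours 25 minutes layover in Lord Howe Island → 12:47 AM UTC (Aug 24).
Add 9 hours 55 minutes leg 2 → 10:42 AM UTC.
Chennai is UTC+5:30, so local arrival = 10:42 AM + 5:30 = 4:12 PM on Aug 24.

4:12 PM on August 24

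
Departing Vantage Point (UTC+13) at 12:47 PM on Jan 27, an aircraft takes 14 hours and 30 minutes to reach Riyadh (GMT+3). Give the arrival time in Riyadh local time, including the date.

5:17 PM on January 27

Convert departure to UTC: 12:47 PM − 13:00 = 11:47 PM UTC on Jan 26.
Add 14 hours and 30 minutes travel time → 2:17 PM UTC (Jan 27).
Riyadh is UTC+3:00, so local arrival = 2:17 PM + 3:00 = 5:17 PM on Jan 27.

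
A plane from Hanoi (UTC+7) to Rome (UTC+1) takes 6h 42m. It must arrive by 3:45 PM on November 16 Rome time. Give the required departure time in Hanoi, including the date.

3:03 PM on November 16

Target arrival in UTC: 3:45 PM − 1:00 = 2:45 PM on Nov 16.
Subtract 6 hours and 42 minutes → departure 8:03 AM UTC on Nov 16.
Hanoi is UTC+7:00: 8:03 AM + 7:00 = 3:03 PM on Nov 16.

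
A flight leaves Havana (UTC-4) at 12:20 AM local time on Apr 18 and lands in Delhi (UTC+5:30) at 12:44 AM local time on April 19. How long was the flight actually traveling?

14 hours 54 minutes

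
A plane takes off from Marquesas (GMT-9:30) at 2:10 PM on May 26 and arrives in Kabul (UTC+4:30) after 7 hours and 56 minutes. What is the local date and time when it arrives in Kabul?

12:06 PM on May 27

Convert departure to UTC: 2:10 PM + 9:30 = 11:40 PM UTC on May 26.
Add 7 hours and 56 minutes travel time → 7:36 AM UTC (May 27).
Kabul is UTC+4:30, so local arrival = 7:36 AM + 4:30 = 12:06 PM on May 27.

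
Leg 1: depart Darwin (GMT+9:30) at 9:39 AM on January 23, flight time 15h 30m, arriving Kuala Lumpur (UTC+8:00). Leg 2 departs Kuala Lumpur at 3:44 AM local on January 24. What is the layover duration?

4 hours 5 minutes

Convert departure to UTC: 9:39 AM − 9:30 = 12:09 AM UTC on Jan 23.
Add 15 hours and 30 minutes flight time → 3:39 PM UTC.
Kuala Lumpur is UTC+8:00, so local arrival = 3:39 PM + 8:00 = 11:39 PM on Jan 23.
Layover = 3:44 AM − 11:39 PM (+1 day) = 4 hours 5 minutes.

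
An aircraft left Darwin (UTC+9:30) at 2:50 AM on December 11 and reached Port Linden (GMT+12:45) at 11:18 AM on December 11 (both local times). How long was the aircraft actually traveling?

Departure in UTC: 2:50 AM − 9:30 = 5:20 PM on Dec 10.
Arrival in UTC: 11:18 AM − 12:45 = 10:33 PM on Dec 10.
Elapsed = 10:33 PM − 5:20 PM = 5 hours 13 minutes.

5 hours 13 minutes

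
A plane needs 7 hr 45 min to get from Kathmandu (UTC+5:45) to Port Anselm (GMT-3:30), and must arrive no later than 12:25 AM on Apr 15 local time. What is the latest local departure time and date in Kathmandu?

1:55 AM on April 15

Target arrival in UTC: 12:25 AM + 3:30 = 3:55 AM on Apr 15.
Subtract 7 hours 45 minutes → departure 8:10 PM UTC on Apr 14.
Kathmandu is UTC+5:45: 8:10 PM + 5:45 = 1:55 AM on Apr 15.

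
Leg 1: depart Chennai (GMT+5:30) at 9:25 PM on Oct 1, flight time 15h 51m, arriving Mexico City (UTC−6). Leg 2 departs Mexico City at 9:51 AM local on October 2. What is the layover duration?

8 hours 5 minutes

Convert departure to UTC: 9:25 PM − 5:30 = 3:55 PM UTC on Oct 1.
Add 15 hours and 51 minutes flight time → 7:46 AM UTC (Oct 2).
Mexico City is UTC−6:00, so local arrival = 7:46 AM − 6:00 = 1:46 AM on Oct 2.
Layover = 9:51 AM − 1:46 AM = 8 hours 5 minutes.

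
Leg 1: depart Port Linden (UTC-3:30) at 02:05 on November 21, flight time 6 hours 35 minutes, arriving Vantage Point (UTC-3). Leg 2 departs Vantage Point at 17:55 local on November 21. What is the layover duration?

8 hours 45 minutes

Convert departure to UTC: 02:05 + 3:30 = 05:35 UTC on Nov 21.
Add 6 hours and 35 minutes flight time → 12:10 UTC.
Vantage Point is UTC−3:00, so local arrival = 12:10 − 3:00 = 09:10 on Nov 21.
Layover = 17:55 − 09:10 = 8 hours 45 minutes.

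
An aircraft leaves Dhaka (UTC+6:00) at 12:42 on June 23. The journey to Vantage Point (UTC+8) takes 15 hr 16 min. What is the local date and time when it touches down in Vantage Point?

05:58 on June 24

Vantage Point is 2:00 ahead of Dhaka.
After 15 hours 16 minutes it is 03:58 (Jun 24) in Dhaka.
Shift by the zone difference: 03:58 + 2:00 = 05:58 on Jun 24 in Vantage Point.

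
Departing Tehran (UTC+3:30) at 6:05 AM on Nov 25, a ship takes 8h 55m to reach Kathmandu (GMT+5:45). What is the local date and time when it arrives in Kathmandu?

Convert departure to UTC: 6:05 AM − 3:30 = 2:35 AM UTC on Nov 25.
Add 8 hours 55 minutes travel time → 11:30 AM UTC.
Kathmandu is UTC+5:45, so local arrival = 11:30 AM + 5:45 = 5:15 PM on Nov 25.

5:15 PM on November 25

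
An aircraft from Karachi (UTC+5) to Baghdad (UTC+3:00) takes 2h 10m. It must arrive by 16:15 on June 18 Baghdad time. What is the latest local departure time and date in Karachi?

16:05 on June 18

Target arrival in UTC: 16:15 − 3:00 = 13:15 on Jun 18.
Subtract 2 hours 10 minutes → departure 11:05 UTC on Jun 18.
Karachi is UTC+5:00: 11:05 + 5:00 = 16:05 on Jun 18.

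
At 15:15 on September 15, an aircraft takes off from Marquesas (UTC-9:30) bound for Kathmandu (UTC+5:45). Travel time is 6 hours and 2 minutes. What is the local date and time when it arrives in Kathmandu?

12:32 on September 16

Convert departure to UTC: 15:15 + 9:30 = 00:45 UTC on Sep 16.
Add 6 hours and 2 minutes travel time → 06:47 UTC.
Kathmandu is UTC+5:45, so local arrival = 06:47 + 5:45 = 12:32 on Sep 16.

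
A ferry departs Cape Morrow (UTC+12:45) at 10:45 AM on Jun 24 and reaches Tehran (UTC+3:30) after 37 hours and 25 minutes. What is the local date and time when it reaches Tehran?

2:55 PM on June 25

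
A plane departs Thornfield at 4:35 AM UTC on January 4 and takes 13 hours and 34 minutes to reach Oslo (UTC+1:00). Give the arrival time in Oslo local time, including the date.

7:09 PM on January 4

Departure is given in UTC: 4:35 AM on Jan 4.
Add 13 hours and 34 minutes → 6:09 PM UTC.
Oslo is UTC+1:00: 6:09 PM + 1:00 = 7:09 PM on Jan 4.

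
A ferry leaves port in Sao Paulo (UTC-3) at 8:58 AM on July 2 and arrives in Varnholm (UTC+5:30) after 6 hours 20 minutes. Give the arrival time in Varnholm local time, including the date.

11:48 PM on July 2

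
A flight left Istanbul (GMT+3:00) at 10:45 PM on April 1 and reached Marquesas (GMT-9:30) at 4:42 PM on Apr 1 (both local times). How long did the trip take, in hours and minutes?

6 hours 27 minutes

Departure in UTC: 10:45 PM − 3:00 = 7:45 PM on Apr 1.
Arrival in UTC: 4:42 PM + 9:30 = 2:12 AM on Apr 2.
Elapsed = 2:12 AM − 7:45 PM (+1 day) = 6 hours 27 minutes.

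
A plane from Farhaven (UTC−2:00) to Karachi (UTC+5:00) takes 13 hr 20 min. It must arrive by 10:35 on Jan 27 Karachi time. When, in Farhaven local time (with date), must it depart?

Target arrival in UTC: 10:35 − 5:00 = 05:35 on Jan 27.
Subtract 13 hours and 20 minutes → departure 16:15 UTC on Jan 26.
Farhaven is UTC−2:00: 16:15 − 2:00 = 14:15 on Jan 26.

14:15 on January 26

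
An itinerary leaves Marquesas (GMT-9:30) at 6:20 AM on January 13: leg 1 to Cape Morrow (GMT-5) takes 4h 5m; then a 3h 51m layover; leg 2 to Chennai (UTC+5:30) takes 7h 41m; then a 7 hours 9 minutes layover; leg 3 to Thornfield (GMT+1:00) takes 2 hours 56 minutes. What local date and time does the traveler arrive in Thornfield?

Convert departure to UTC: 6:20 AM + 9:30 = 3:50 PM UTC on Jan 13.
Add 4 hours and 5 minutes leg 1 → 7:55 PM UTC.
Add 3 hours and 51 minutes layover in Cape Morrow → 11:46 PM UTC.
Add 7 hours and 41 minutes leg 2 → 7:27 AM UTC (Jan 14).
Add 7 hours 9 minutes layover in Chennai → 2:36 PM UTC.
Add 2 hours 56 minutes leg 3 → 5:32 PM UTC.
Thornfield is UTC+1:00, so local arrival = 5:32 PM + 1:00 = 6:32 PM on Jan 14.

6:32 PM on Jan 14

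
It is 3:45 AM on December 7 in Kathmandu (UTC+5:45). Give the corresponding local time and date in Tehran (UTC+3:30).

In UTC: 3:45 AM − 5:45 = 10:00 PM on Dec 6.
Tehran is UTC+3:30: 10:00 PM + 3:30 = 1:30 AM on Dec 7.

1:30 AM on December 7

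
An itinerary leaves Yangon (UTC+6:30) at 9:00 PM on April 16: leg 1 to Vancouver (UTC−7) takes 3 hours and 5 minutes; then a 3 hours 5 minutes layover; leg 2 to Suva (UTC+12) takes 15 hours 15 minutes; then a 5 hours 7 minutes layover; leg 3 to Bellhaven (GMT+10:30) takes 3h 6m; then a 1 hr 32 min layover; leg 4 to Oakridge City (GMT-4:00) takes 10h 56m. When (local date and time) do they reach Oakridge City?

Convert departure to UTC: 9:00 PM − 6:30 = 2:30 PM UTC on Apr 16.
Add 3 hours 5 minutes leg 1 → 5:35 PM UTC.
Add 3 hours and 5 minutes layover in Vancouver → 8:40 PM UTC.
Add 15 hours and 15 minutes leg 2 → 11:55 AM UTC (Apr 17).
Add 5 hours 7 minutes layover in Suva → 5:02 PM UTC.
Add 3 hours and 6 minutes leg 3 → 8:08 PM UTC.
Add 1 hour 32 minutes layover in Bellhaven → 9:40 PM UTC.
Add 10 hours 56 minutes leg 4 → 8:36 AM UTC (Apr 18).
Oakridge City is UTC−4:00, so local arrival = 8:36 AM − 4:00 = 4:36 AM on Apr 18.

4:36 AM on April 18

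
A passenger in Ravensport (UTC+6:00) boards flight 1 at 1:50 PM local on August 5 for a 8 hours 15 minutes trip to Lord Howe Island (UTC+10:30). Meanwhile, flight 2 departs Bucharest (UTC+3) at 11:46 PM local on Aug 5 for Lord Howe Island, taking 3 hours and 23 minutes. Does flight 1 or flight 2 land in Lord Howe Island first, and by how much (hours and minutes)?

Flight 1 in UTC: 1:50 PM − 6:00 = 7:50 AM on Aug 5.
+8 hours and 15 minutes → arrive 4:05 PM UTC on Aug 5.
Flight 2 in UTC: 11:46 PM − 3:00 = 8:46 PM on Aug 5.
+3 hours 23 minutes → arrive 12:09 AM UTC on Aug 6.
Flight 1 lands earlier by 8 hours 4 minutes.

the first, by 8 hours 4 minutes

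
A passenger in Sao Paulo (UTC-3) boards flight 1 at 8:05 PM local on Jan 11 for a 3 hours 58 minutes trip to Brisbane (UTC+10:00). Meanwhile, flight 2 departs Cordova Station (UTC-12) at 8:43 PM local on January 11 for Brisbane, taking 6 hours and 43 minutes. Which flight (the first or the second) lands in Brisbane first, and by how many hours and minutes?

Flight 1 in UTC: 8:05 PM + 3:00 = 11:05 PM on Jan 11.
+3 hours and 58 minutes → arrive 3:03 AM UTC on Jan 12.
Flight 2 in UTC: 8:43 PM + 12:00 = 8:43 AM on Jan 12.
+6 hours and 43 minutes → arrive 3:26 PM UTC on Jan 12.
Flight 1 lands earlier by 12 hours 23 minutes.

the first, by 12 hours 23 minutes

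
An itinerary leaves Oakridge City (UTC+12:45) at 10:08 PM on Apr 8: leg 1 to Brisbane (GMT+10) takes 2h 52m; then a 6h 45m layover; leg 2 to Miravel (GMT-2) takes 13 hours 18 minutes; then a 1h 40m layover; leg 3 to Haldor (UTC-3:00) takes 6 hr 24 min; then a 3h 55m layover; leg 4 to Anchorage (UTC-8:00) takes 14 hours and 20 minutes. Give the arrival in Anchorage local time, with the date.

2:37 AM on April 10

Convert departure to UTC: 10:08 PM − 12:45 = 9:23 AM UTC on Apr 8.
Add 2 hours 52 minutes leg 1 → 12:15 PM UTC.
Add 6 hours 45 minutes layover in Brisbane → 7:00 PM UTC.
Add 13 hours 18 minutes leg 2 → 8:18 AM UTC (Apr 9).
Add 1 hour 40 minutes layover in Miravel → 9:58 AM UTC.
Add 6 hours and 24 minutes leg 3 → 4:22 PM UTC.
Add 3 hours 55 minutes layover in Haldor → 8:17 PM UTC.
Add 14 hours 20 minutes leg 4 → 10:37 AM UTC (Apr 10).
Anchorage is UTC−8:00, so local arrival = 10:37 AM − 8:00 = 2:37 AM on Apr 10.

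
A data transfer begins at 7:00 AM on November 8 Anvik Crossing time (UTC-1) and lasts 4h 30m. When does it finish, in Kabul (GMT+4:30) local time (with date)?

5:00 PM on November 8

Convert start to UTC: 7:00 AM + 1:00 = 8:00 AM UTC on Nov 8.
Add 4 hours 30 minutes duration → 12:30 PM UTC.
Kabul is UTC+4:30, so local end time = 12:30 PM + 4:30 = 5:00 PM on Nov 8.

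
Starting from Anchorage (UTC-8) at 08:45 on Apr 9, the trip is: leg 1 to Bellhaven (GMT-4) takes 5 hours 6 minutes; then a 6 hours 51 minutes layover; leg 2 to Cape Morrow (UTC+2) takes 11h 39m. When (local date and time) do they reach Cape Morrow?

Convert departure to UTC: 08:45 + 8:00 = 16:45 UTC on Apr 9.
Add 5 hours 6 minutes leg 1 → 21:51 UTC.
Add 6 hours and 51 minutes layover in Bellhaven → 04:42 UTC (Apr 10).
Add 11 hours and 39 minutes leg 2 → 16:21 UTC.
Cape Morrow is UTC+2:00, so local arrival = 16:21 + 2:00 = 18:21 on Apr 10.

18:21 on April 10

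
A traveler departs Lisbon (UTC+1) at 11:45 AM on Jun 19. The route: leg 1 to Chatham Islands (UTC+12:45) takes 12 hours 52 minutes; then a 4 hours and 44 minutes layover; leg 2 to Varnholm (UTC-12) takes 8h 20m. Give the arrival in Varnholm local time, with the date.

12:41 AM on June 20

Convert departure to UTC: 11:45 AM − 1:00 = 10:45 AM UTC on Jun 19.
Add 12 hours 52 minutes leg 1 → 11:37 PM UTC.
Add 4 hours 44 minutes layover in Chatham Islands → 4:21 AM UTC (Jun 20).
Add 8 hours 20 minutes leg 2 → 12:41 PM UTC.
Varnholm is UTC−12:00, so local arrival = 12:41 PM − 12:00 = 12:41 AM on Jun 20.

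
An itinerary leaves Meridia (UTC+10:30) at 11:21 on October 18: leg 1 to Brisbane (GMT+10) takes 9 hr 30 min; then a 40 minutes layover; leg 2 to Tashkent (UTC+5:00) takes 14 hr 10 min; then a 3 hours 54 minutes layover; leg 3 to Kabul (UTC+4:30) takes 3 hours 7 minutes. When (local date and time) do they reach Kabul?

12:42 on Oct 19

Convert departure to UTC: 11:21 − 10:30 = 00:51 UTC on Oct 18.
Add 9 hours and 30 minutes leg 1 → 10:21 UTC.
Add 40 minutes layover in Brisbane → 11:01 UTC.
Add 14 hours 10 minutes leg 2 → 01:11 UTC (Oct 19).
Add 3 hours 54 minutes layover in Tashkent → 05:05 UTC.
Add 3 hours and 7 minutes leg 3 → 08:12 UTC.
Kabul is UTC+4:30, so local arrival = 08:12 + 4:30 = 12:42 on Oct 19.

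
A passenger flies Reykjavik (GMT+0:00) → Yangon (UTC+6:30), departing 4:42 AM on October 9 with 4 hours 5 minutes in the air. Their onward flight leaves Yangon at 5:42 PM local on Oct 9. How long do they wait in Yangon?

Reykjavik is at UTC+0, so departure is already 4:42 AM UTC on Oct 9.
Add 4 hours 5 minutes flight time → 8:47 AM UTC.
Yangon is UTC+6:30, so local arrival = 8:47 AM + 6:30 = 3:17 PM on Oct 9.
Layover = 5:42 PM − 3:17 PM = 2 hours 25 minutes.

2 hours 25 minutes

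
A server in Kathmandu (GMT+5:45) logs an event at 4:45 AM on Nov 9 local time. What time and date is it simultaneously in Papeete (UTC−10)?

In UTC: 4:45 AM − 5:45 = 11:00 PM on Nov 8.
Papeete is UTC−10:00: 11:00 PM − 10:00 = 1:00 PM on Nov 8.

1:00 PM on November 8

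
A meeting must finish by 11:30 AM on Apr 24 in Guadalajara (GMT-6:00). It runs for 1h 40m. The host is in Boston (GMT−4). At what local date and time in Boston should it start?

11:50 AM on April 24

Target end time in UTC: 11:30 AM + 6:00 = 5:30 PM on Apr 24.
Subtract 1 hour and 40 minutes → start 3:50 PM UTC on Apr 24.
Boston is UTC−4:00: 3:50 PM − 4:00 = 11:50 AM on Apr 24.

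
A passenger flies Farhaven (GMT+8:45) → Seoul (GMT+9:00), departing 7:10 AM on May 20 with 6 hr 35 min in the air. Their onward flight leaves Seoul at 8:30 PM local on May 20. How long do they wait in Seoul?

6 hours 30 minutes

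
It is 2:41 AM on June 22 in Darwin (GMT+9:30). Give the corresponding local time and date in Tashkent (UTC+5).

10:11 PM on June 21

In UTC: 2:41 AM − 9:30 = 5:11 PM on Jun 21.
Tashkent is UTC+5:00: 5:11 PM + 5:00 = 10:11 PM on Jun 21.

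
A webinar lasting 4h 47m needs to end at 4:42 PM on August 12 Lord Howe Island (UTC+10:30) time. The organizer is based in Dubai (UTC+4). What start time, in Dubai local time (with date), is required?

Target end time in UTC: 4:42 PM − 10:30 = 6:12 AM on Aug 12.
Subtract 4 hours 47 minutes → start 1:25 AM UTC on Aug 12.
Dubai is UTC+4:00: 1:25 AM + 4:00 = 5:25 AM on Aug 12.

5:25 AM on August 12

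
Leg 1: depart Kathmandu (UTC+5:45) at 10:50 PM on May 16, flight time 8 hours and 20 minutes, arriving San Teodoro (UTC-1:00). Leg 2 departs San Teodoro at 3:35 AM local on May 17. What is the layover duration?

Convert departure to UTC: 10:50 PM − 5:45 = 5:05 PM UTC on May 16.
Add 8 hours and 20 minutes flight time → 1:25 AM UTC (May 17).
San Teodoro is UTC−1:00, so local arrival = 1:25 AM − 1:00 = 12:25 AM on May 17.
Layover = 3:35 AM − 12:25 AM = 3 hours 10 minutes.

3 hours 10 minutes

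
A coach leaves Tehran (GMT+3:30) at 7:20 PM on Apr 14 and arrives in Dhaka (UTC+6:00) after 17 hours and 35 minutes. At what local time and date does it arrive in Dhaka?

3:25 PM on Apr 15

Dhaka is 2:30 ahead of Tehran.
After 17 hours 35 minutes it is 12:55 PM (Apr 15) in Tehran.
Shift by the zone difference: 12:55 PM + 2:30 = 3:25 PM on Apr 15 in Dhaka.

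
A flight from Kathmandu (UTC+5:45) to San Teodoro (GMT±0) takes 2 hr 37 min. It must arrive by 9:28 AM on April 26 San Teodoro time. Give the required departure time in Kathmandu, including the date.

Target arrival is already UTC: 9:28 AM on Apr 26.
Subtract 2 hours and 37 minutes → departure 6:51 AM UTC on Apr 26.
Kathmandu is UTC+5:45: 6:51 AM + 5:45 = 12:36 PM on Apr 26.

12:36 PM on April 26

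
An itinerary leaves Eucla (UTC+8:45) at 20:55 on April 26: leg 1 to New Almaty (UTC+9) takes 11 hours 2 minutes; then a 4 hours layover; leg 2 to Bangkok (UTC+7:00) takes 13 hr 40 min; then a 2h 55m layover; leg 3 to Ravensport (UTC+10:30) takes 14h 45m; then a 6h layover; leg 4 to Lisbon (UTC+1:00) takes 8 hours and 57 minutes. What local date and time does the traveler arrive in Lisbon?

02:29 on April 29

Convert departure to UTC: 20:55 − 8:45 = 12:10 UTC on Apr 26.
Add 11 hours and 2 minutes leg 1 → 23:12 UTC.
Add 4 hours layover in New Almaty → 03:12 UTC (Apr 27).
Add 13 hours and 40 minutes leg 2 → 16:52 UTC.
Add 2 hours and 55 minutes layover in Bangkok → 19:47 UTC.
Add 14 hours 45 minutes leg 3 → 10:32 UTC (Apr 28).
Add 6 hours layover in Ravensport → 16:32 UTC.
Add 8 hours and 57 minutes leg 4 → 01:29 UTC (Apr 29).
Lisbon is UTC+1:00, so local arrival = 01:29 + 1:00 = 02:29 on Apr 29.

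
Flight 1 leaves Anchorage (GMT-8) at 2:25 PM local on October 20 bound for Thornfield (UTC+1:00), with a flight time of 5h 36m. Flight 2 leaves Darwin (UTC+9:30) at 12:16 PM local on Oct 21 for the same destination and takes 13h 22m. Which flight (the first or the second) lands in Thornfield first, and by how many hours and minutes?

the first, by 12 hours 7 minutes

Flight 1 in UTC: 2:25 PM + 8:00 = 10:25 PM on Oct 20.
+5 hours and 36 minutes → arrive 4:01 AM UTC on Oct 21.
Flight 2 in UTC: 12:16 PM − 9:30 = 2:46 AM on Oct 21.
+13 hours 22 minutes → arrive 4:08 PM UTC on Oct 21.
Flight 1 lands earlier by 12 hours 7 minutes.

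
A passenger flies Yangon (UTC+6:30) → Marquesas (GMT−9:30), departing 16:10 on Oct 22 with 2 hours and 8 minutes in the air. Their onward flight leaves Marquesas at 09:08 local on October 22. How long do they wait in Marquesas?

6 hours 50 minutes

Convert departure to UTC: 16:10 − 6:30 = 09:40 UTC on Oct 22.
Add 2 hours 8 minutes flight time → 11:48 UTC.
Marquesas is UTC−9:30, so local arrival = 11:48 − 9:30 = 02:18 on Oct 22.
Layover = 09:08 − 02:18 = 6 hours 50 minutes.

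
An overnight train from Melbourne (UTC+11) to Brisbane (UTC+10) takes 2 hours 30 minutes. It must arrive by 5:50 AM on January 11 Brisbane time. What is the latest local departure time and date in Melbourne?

4:20 AM on Jan 11

Target arrival in UTC: 5:50 AM − 10:00 = 7:50 PM on Jan 10.
Subtract 2 hours 30 minutes → departure 5:20 PM UTC on Jan 10.
Melbourne is UTC+11:00: 5:20 PM + 11:00 = 4:20 AM on Jan 11.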